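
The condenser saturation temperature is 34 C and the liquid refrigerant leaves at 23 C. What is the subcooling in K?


Subcooling = T_cond - T_liquid
Subcooling = 34 - 23
Subcooling = 11 K

11


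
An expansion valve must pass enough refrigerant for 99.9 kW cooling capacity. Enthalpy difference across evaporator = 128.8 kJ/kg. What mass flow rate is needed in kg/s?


m_dot = Q / dh
m_dot = 99.9 / 128.8
m_dot = 0.7756 kg/s

0.7756


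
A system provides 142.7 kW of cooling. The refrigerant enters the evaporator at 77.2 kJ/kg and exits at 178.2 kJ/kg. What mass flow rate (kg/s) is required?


dh = 178.2 - 77.2 = 101.0 kJ/kg
m_dot = Q / dh = 142.7 / 101.0 = 1.4129 kg/s

1.4129


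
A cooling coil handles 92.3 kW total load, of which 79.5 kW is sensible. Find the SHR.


SHR = Q_sensible / Q_total
SHR = 79.5 / 92.3
SHR = 0.861

0.861


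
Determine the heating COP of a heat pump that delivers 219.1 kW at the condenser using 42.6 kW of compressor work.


COP_hp = Q_cond / W
COP_hp = 219.1 / 42.6
COP_hp = 5.143

5.143


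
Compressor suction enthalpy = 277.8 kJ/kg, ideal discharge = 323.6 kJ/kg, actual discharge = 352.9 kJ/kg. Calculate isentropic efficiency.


dh_ideal = 323.6 - 277.8 = 45.8 kJ/kg
dh_actual = 352.9 - 277.8 = 75.1 kJ/kg
eta_s = dh_ideal / dh_actual = 45.8 / 75.1
eta_s = 0.6099

0.6099


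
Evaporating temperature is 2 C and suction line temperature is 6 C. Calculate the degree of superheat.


Superheat = T_suction - T_evap
Superheat = 6 - (2)
Superheat = 4 K

4


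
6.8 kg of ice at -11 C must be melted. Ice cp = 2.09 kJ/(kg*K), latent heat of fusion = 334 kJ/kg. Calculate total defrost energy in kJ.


Sensible heat = cp * dT = 2.09 * 11 = 22.99 kJ/kg
Total per kg = 22.99 + 334 = 356.99 kJ/kg
Q = m * total = 6.8 * 356.99
Q = 2427.5 kJ

2427.5


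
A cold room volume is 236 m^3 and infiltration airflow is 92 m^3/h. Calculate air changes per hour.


ACH = flow / volume
ACH = 92 / 236
ACH = 0.39

0.39


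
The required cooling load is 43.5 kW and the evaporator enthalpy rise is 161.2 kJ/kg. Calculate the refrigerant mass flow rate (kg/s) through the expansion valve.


m_dot = Q / dh
m_dot = 43.5 / 161.2
m_dot = 0.2699 kg/s

0.2699


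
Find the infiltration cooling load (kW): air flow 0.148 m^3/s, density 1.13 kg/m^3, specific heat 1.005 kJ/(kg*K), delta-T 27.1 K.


Q = V_dot * rho * cp * dT
Q = 0.148 * 1.13 * 1.005 * 27.1
Q = 4.555 kW

4.555


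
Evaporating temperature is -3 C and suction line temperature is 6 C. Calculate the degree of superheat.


Superheat = T_suction - T_evap
Superheat = 6 - (-3)
Superheat = 9 K

9


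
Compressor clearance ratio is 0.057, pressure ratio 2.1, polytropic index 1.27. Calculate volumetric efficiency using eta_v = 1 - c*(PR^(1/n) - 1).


PR^(1/n) = 2.1^(1/1.27) = 1.79356029
eta_v = 1 - 0.057 * (1.79356029 - 1)
eta_v = 0.9548

0.9548


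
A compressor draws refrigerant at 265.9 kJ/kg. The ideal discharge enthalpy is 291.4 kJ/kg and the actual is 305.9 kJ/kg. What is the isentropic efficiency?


dh_ideal = 291.4 - 265.9 = 25.5 kJ/kg
dh_actual = 305.9 - 265.9 = 40.0 kJ/kg
eta_s = dh_ideal / dh_actual = 25.5 / 40.0
eta_s = 0.6375

0.6375


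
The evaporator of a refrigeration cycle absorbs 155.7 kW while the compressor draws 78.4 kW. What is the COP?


COP = Q_evap / W
COP = 155.7 / 78.4
COP = 1.986

1.986


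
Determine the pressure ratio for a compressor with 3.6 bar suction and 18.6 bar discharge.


PR = P_high / P_low
PR = 18.6 / 3.6
PR = 5.167

5.167


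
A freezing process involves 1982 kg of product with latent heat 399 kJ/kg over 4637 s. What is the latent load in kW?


Q_lat = m * h_fg / t
Q_lat = 1982 * 399 / 4637
Q_lat = 170.55 kW

170.55


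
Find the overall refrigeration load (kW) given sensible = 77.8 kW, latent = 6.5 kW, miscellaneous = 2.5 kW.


Q_total = Q_s + Q_l + Q_misc
Q_total = 77.8 + 6.5 + 2.5
Q_total = 86.8 kW

86.8


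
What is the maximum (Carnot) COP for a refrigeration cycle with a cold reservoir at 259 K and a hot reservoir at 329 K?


dT = 329 - 259 = 70 K
COP_carnot = T_cold / dT = 259 / 70
COP_carnot = 3.7

3.7


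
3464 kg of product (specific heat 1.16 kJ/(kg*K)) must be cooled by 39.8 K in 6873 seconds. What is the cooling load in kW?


Q = m * cp * dT / t
Q = 3464 * 1.16 * 39.8 / 6873
Q = 23.269 kW

23.269


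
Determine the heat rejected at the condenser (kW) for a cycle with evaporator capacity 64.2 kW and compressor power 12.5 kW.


Q_cond = Q_evap + W
Q_cond = 64.2 + 12.5
Q_cond = 76.7 kW

76.7


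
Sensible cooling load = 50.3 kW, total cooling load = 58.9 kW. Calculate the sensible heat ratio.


SHR = Q_sensible / Q_total
SHR = 50.3 / 58.9
SHR = 0.854

0.854


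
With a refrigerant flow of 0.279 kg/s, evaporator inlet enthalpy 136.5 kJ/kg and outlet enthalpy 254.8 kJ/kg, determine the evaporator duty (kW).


dh = 254.8 - 136.5 = 118.3 kJ/kg
Q_evap = m_dot * dh = 0.279 * 118.3
Q_evap = 33.01 kW

33.01


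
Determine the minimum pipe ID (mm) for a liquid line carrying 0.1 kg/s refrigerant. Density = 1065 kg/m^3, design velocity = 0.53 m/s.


A = m_dot / (rho * v) = 0.1 / (1065 * 0.53) = 0.0001771636106 m^2
d = sqrt(4*A/pi) * 1000
d = 15.0 mm

15.0


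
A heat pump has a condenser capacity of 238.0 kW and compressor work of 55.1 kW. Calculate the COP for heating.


COP_hp = Q_cond / W
COP_hp = 238.0 / 55.1
COP_hp = 4.319

4.319


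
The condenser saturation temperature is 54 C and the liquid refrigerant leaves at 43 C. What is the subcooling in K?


Subcooling = T_cond - T_liquid
Subcooling = 54 - 43
Subcooling = 11 K

11


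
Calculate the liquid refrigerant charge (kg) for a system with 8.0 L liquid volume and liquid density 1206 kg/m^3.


Charge = V * rho / 1000
Charge = 8.0 * 1206 / 1000
Charge = 9.65 kg

9.65


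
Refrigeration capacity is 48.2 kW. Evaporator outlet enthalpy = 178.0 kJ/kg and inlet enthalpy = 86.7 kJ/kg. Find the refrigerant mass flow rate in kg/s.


dh = 178.0 - 86.7 = 91.3 kJ/kg
m_dot = Q / dh = 48.2 / 91.3 = 0.5279 kg/s

0.5279


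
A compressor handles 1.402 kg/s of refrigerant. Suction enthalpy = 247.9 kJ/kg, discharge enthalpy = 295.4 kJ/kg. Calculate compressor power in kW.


dh = 295.4 - 247.9 = 47.5 kJ/kg
W = m_dot * dh = 1.402 * 47.5 = 66.6 kW

66.6


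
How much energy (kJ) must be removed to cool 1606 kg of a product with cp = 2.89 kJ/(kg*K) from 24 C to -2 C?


dT = 24 - (-2) = 26 K
Q = m * cp * dT = 1606 * 2.89 * 26
Q = 120675 kJ

120675


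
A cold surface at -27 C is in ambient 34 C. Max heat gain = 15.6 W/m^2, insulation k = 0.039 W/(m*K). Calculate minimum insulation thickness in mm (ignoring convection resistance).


dT = 34 - (-27) = 61 K
thickness = k * dT / q_max * 1000
thickness = 0.039 * 61 / 15.6 * 1000
thickness = 152.5 mm

152.5


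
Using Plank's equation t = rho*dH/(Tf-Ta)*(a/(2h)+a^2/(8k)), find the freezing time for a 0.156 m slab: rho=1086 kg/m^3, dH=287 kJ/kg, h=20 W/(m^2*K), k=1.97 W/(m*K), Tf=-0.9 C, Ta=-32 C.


dT = -0.9 - (-32) = 31.1 K
term1 = a/(2h) = 0.156/(2*20) = 0.0039
term2 = a^2/(8k) = 0.156^2/(8*1.97) = 0.001544162437
t = rho*dH*1000/dT * (term1 + term2)
t = 1086*287*1000/31.1 * (0.0039 + 0.001544162437)
t = 54561 s

54561


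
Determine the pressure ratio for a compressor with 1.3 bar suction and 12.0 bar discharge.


PR = P_high / P_low
PR = 12.0 / 1.3
PR = 9.231

9.231


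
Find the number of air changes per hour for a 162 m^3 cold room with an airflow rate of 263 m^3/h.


ACH = flow / volume
ACH = 263 / 162
ACH = 1.623

1.623


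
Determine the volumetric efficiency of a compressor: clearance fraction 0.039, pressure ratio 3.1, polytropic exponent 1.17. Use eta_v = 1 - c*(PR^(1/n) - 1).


PR^(1/n) = 3.1^(1/1.17) = 2.63006971
eta_v = 1 - 0.039 * (2.63006971 - 1)
eta_v = 0.9364

0.9364


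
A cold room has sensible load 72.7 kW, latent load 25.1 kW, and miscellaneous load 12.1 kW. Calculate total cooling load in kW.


Q_total = Q_s + Q_l + Q_misc
Q_total = 72.7 + 25.1 + 12.1
Q_total = 109.9 kW

109.9


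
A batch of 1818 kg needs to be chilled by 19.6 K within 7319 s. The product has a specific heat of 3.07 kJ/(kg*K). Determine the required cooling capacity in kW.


Q = m * cp * dT / t
Q = 1818 * 3.07 * 19.6 / 7319
Q = 14.946 kW

14.946


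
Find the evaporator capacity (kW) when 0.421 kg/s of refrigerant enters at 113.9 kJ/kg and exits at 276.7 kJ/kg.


dh = 276.7 - 113.9 = 162.8 kJ/kg
Q_evap = m_dot * dh = 0.421 * 162.8
Q_evap = 68.54 kW

68.54


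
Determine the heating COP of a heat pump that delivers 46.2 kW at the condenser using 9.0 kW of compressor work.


COP_hp = Q_cond / W
COP_hp = 46.2 / 9.0
COP_hp = 5.133

5.133


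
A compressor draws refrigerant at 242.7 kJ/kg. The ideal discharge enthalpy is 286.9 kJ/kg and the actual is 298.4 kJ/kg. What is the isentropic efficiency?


dh_ideal = 286.9 - 242.7 = 44.2 kJ/kg
dh_actual = 298.4 - 242.7 = 55.7 kJ/kg
eta_s = dh_ideal / dh_actual = 44.2 / 55.7
eta_s = 0.7935

0.7935


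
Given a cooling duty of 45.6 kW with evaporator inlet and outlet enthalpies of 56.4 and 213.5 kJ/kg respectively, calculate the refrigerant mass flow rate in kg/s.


dh = 213.5 - 56.4 = 157.1 kJ/kg
m_dot = Q / dh = 45.6 / 157.1 = 0.2903 kg/s

0.2903


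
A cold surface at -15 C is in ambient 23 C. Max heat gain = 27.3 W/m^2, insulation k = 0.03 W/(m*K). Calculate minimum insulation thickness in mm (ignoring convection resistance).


dT = 23 - (-15) = 38 K
thickness = k * dT / q_max * 1000
thickness = 0.03 * 38 / 27.3 * 1000
thickness = 41.8 mm

41.8


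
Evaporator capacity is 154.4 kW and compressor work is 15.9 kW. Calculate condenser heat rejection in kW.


Q_cond = Q_evap + W
Q_cond = 154.4 + 15.9
Q_cond = 170.3 kW

170.3


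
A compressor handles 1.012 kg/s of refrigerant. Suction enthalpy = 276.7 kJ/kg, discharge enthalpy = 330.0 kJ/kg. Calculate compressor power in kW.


dh = 330.0 - 276.7 = 53.3 kJ/kg
W = m_dot * dh = 1.012 * 53.3 = 53.94 kW

53.94


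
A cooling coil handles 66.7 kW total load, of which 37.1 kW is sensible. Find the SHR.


SHR = Q_sensible / Q_total
SHR = 37.1 / 66.7
SHR = 0.556

0.556


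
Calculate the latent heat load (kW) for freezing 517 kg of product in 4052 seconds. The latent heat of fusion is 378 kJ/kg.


Q_lat = m * h_fg / t
Q_lat = 517 * 378 / 4052
Q_lat = 48.23 kW

48.23


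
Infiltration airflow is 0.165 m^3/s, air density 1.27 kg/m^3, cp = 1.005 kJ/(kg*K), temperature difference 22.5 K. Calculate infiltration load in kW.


Q = V_dot * rho * cp * dT
Q = 0.165 * 1.27 * 1.005 * 22.5
Q = 4.738 kW

4.738


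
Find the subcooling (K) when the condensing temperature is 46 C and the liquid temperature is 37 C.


Subcooling = T_cond - T_liquid
Subcooling = 46 - 37
Subcooling = 9 K

9


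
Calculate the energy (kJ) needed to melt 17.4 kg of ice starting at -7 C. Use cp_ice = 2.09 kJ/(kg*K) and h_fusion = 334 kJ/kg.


Sensible heat = cp * dT = 2.09 * 7 = 14.63 kJ/kg
Total per kg = 14.63 + 334 = 348.63 kJ/kg
Q = m * total = 17.4 * 348.63
Q = 6066.2 kJ

6066.2


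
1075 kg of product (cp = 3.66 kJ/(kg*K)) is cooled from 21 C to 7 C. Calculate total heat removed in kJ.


dT = 21 - (7) = 14 K
Q = m * cp * dT = 1075 * 3.66 * 14
Q = 55083 kJ

55083


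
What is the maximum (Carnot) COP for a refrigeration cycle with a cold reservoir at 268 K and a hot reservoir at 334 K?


dT = 334 - 268 = 66 K
COP_carnot = T_cold / dT = 268 / 66
COP_carnot = 4.061

4.061


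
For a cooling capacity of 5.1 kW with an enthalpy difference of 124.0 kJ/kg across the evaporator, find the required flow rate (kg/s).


m_dot = Q / dh
m_dot = 5.1 / 124.0
m_dot = 0.0411 kg/s

0.0411


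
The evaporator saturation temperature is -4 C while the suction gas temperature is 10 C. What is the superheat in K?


Superheat = T_suction - T_evap
Superheat = 10 - (-4)
Superheat = 14 K

14


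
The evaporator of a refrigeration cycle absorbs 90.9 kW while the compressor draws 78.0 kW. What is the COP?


COP = Q_evap / W
COP = 90.9 / 78.0
COP = 1.165

1.165


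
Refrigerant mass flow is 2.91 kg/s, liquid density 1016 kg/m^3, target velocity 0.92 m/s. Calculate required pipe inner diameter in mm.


A = m_dot / (rho * v) = 2.91 / (1016 * 0.92) = 0.00311323177 m^2
d = sqrt(4*A/pi) * 1000
d = 63.0 mm

63.0


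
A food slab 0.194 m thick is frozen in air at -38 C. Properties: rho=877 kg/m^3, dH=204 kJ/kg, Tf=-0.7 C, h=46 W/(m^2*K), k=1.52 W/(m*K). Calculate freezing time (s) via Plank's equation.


dT = -0.7 - (-38) = 37.3 K
term1 = a/(2h) = 0.194/(2*46) = 0.002108695652
term2 = a^2/(8k) = 0.194^2/(8*1.52) = 0.003095065789
t = rho*dH*1000/dT * (term1 + term2)
t = 877*204*1000/37.3 * (0.002108695652 + 0.003095065789)
t = 24960 s

24960


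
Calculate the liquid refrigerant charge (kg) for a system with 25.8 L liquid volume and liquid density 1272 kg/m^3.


Charge = V * rho / 1000
Charge = 25.8 * 1272 / 1000
Charge = 32.82 kg

32.82


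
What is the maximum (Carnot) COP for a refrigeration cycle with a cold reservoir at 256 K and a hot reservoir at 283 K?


dT = 283 - 256 = 27 K
COP_carnot = T_cold / dT = 256 / 27
COP_carnot = 9.481

9.481


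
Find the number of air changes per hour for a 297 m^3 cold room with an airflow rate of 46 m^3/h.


ACH = flow / volume
ACH = 46 / 297
ACH = 0.155

0.155


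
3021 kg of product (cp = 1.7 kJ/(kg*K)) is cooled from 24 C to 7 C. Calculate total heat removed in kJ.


dT = 24 - (7) = 17 K
Q = m * cp * dT = 3021 * 1.7 * 17
Q = 87307 kJ

87307


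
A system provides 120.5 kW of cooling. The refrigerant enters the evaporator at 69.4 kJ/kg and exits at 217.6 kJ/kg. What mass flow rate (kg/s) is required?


dh = 217.6 - 69.4 = 148.2 kJ/kg
m_dot = Q / dh = 120.5 / 148.2 = 0.8131 kg/s

0.8131


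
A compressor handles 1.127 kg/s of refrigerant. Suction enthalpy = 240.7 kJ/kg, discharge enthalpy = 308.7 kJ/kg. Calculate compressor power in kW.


dh = 308.7 - 240.7 = 68.0 kJ/kg
W = m_dot * dh = 1.127 * 68.0 = 76.64 kW

76.64


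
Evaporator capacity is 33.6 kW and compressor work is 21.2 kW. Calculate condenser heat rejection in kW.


Q_cond = Q_evap + W
Q_cond = 33.6 + 21.2
Q_cond = 54.8 kW

54.8


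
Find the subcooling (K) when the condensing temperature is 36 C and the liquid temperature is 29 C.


Subcooling = T_cond - T_liquid
Subcooling = 36 - 29
Subcooling = 7 K

7


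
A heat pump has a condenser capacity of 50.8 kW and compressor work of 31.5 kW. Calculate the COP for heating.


COP_hp = Q_cond / W
COP_hp = 50.8 / 31.5
COP_hp = 1.613

1.613


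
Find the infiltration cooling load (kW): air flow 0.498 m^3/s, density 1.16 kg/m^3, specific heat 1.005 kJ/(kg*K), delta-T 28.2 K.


Q = V_dot * rho * cp * dT
Q = 0.498 * 1.16 * 1.005 * 28.2
Q = 16.372 kW

16.372


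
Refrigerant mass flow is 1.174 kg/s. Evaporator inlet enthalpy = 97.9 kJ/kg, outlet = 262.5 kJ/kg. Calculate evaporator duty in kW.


dh = 262.5 - 97.9 = 164.6 kJ/kg
Q_evap = m_dot * dh = 1.174 * 164.6
Q_evap = 193.24 kW

193.24


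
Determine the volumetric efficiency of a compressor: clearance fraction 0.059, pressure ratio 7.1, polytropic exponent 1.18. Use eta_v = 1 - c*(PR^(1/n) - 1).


PR^(1/n) = 7.1^(1/1.18) = 5.26508492
eta_v = 1 - 0.059 * (5.26508492 - 1)
eta_v = 0.7484

0.7484


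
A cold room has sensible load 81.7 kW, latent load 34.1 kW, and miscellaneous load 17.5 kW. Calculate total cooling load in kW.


Q_total = Q_s + Q_l + Q_misc
Q_total = 81.7 + 34.1 + 17.5
Q_total = 133.3 kW

133.3


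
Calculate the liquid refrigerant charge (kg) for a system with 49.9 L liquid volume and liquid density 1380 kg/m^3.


Charge = V * rho / 1000
Charge = 49.9 * 1380 / 1000
Charge = 68.86 kg

68.86


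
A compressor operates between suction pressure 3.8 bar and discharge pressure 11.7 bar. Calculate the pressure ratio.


PR = P_high / P_low
PR = 11.7 / 3.8
PR = 3.079

3.079


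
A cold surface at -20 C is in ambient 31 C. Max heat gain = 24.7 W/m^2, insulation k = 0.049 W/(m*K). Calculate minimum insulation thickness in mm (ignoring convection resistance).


dT = 31 - (-20) = 51 K
thickness = k * dT / q_max * 1000
thickness = 0.049 * 51 / 24.7 * 1000
thickness = 101.2 mm

101.2


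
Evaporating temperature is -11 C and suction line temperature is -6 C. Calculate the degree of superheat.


Superheat = T_suction - T_evap
Superheat = -6 - (-11)
Superheat = 5 K

5


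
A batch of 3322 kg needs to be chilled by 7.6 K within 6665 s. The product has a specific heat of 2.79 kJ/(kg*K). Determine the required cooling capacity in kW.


Q = m * cp * dT / t
Q = 3322 * 2.79 * 7.6 / 6665
Q = 10.569 kW

10.569


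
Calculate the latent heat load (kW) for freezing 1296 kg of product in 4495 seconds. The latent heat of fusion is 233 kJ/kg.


Q_lat = m * h_fg / t
Q_lat = 1296 * 233 / 4495
Q_lat = 67.18 kW

67.18


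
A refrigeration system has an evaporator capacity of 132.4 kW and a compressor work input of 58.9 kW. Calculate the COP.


COP = Q_evap / W
COP = 132.4 / 58.9
COP = 2.248

2.248


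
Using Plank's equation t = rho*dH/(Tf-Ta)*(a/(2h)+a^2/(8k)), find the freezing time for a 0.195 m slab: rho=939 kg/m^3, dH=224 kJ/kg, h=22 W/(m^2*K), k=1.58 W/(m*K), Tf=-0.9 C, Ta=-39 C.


dT = -0.9 - (-39) = 38.1 K
term1 = a/(2h) = 0.195/(2*22) = 0.004431818182
term2 = a^2/(8k) = 0.195^2/(8*1.58) = 0.003008306962
t = rho*dH*1000/dT * (term1 + term2)
t = 939*224*1000/38.1 * (0.004431818182 + 0.003008306962)
t = 41074 s

41074


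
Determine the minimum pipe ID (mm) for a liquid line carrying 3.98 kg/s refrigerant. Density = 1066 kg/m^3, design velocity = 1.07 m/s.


A = m_dot / (rho * v) = 3.98 / (1066 * 1.07) = 0.003489330364 m^2
d = sqrt(4*A/pi) * 1000
d = 66.7 mm

66.7


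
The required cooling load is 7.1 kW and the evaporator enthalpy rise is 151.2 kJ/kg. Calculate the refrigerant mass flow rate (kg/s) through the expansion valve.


m_dot = Q / dh
m_dot = 7.1 / 151.2
m_dot = 0.047 kg/s

0.047


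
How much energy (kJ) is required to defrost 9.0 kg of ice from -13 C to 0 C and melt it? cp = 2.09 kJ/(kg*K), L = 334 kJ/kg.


Sensible heat = cp * dT = 2.09 * 13 = 27.17 kJ/kg
Total per kg = 27.17 + 334 = 361.17 kJ/kg
Q = m * total = 9.0 * 361.17
Q = 3250.5 kJ

3250.5


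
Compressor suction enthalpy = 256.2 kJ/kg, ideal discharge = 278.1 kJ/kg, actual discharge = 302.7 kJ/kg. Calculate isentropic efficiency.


dh_ideal = 278.1 - 256.2 = 21.9 kJ/kg
dh_actual = 302.7 - 256.2 = 46.5 kJ/kg
eta_s = dh_ideal / dh_actual = 21.9 / 46.5
eta_s = 0.471

0.471


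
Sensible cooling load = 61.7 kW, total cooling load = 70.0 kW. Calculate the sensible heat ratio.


SHR = Q_sensible / Q_total
SHR = 61.7 / 70.0
SHR = 0.881

0.881


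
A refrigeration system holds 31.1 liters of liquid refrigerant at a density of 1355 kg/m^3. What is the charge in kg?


Charge = V * rho / 1000
Charge = 31.1 * 1355 / 1000
Charge = 42.14 kg

42.14


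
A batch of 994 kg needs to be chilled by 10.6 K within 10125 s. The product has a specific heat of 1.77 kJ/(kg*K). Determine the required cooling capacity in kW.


Q = m * cp * dT / t
Q = 994 * 1.77 * 10.6 / 10125
Q = 1.842 kW

1.842


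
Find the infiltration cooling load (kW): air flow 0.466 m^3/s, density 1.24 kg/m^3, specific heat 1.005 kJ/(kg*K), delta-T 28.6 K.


Q = V_dot * rho * cp * dT
Q = 0.466 * 1.24 * 1.005 * 28.6
Q = 16.609 kW

16.609


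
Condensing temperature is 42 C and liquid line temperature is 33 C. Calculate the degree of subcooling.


Subcooling = T_cond - T_liquid
Subcooling = 42 - 33
Subcooling = 9 K

9


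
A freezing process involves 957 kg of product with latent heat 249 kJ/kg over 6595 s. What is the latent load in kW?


Q_lat = m * h_fg / t
Q_lat = 957 * 249 / 6595
Q_lat = 36.13 kW

36.13


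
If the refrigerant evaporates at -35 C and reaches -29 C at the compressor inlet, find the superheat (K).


Superheat = T_suction - T_evap
Superheat = -29 - (-35)
Superheat = 6 K

6


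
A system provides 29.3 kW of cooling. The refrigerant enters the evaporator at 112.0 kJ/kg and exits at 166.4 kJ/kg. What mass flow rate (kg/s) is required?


dh = 166.4 - 112.0 = 54.4 kJ/kg
m_dot = Q / dh = 29.3 / 54.4 = 0.5386 kg/s

0.5386


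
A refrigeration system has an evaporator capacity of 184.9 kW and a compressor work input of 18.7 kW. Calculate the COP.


COP = Q_evap / W
COP = 184.9 / 18.7
COP = 9.888

9.888


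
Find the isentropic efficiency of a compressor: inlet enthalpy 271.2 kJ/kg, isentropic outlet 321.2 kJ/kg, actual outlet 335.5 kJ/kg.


dh_ideal = 321.2 - 271.2 = 50.0 kJ/kg
dh_actual = 335.5 - 271.2 = 64.3 kJ/kg
eta_s = dh_ideal / dh_actual = 50.0 / 64.3
eta_s = 0.7776

0.7776


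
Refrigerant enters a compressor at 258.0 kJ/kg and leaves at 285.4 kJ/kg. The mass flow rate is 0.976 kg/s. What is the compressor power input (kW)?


dh = 285.4 - 258.0 = 27.4 kJ/kg
W = m_dot * dh = 0.976 * 27.4 = 26.74 kW

26.74


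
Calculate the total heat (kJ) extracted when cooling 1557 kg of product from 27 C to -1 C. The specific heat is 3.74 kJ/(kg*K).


dT = 27 - (-1) = 28 K
Q = m * cp * dT = 1557 * 3.74 * 28
Q = 163049 kJ

163049


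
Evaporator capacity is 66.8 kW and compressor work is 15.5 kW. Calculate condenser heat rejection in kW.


Q_cond = Q_evap + W
Q_cond = 66.8 + 15.5
Q_cond = 82.3 kW

82.3


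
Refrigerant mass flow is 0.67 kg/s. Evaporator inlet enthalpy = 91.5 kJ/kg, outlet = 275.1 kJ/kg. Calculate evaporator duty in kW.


dh = 275.1 - 91.5 = 183.6 kJ/kg
Q_evap = m_dot * dh = 0.67 * 183.6
Q_evap = 123.01 kW

123.01


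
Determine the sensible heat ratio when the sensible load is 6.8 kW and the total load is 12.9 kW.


SHR = Q_sensible / Q_total
SHR = 6.8 / 12.9
SHR = 0.527

0.527


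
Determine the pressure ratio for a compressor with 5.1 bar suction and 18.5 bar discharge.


PR = P_high / P_low
PR = 18.5 / 5.1
PR = 3.627

3.627


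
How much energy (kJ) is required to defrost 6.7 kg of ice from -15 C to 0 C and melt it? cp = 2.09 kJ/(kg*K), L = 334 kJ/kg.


Sensible heat = cp * dT = 2.09 * 15 = 31.35 kJ/kg
Total per kg = 31.35 + 334 = 365.35 kJ/kg
Q = m * total = 6.7 * 365.35
Q = 2447.8 kJ

2447.8


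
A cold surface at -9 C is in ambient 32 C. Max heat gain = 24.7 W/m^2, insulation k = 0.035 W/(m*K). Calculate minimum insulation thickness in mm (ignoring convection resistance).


dT = 32 - (-9) = 41 K
thickness = k * dT / q_max * 1000
thickness = 0.035 * 41 / 24.7 * 1000
thickness = 58.1 mm

58.1


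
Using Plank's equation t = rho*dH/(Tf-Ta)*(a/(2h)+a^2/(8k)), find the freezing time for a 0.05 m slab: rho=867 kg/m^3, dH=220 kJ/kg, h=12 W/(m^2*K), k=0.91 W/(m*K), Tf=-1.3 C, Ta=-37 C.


dT = -1.3 - (-37) = 35.7 K
term1 = a/(2h) = 0.05/(2*12) = 0.002083333333
term2 = a^2/(8k) = 0.05^2/(8*0.91) = 0.0003434065934
t = rho*dH*1000/dT * (term1 + term2)
t = 867*220*1000/35.7 * (0.002083333333 + 0.0003434065934)
t = 12966 s

12966


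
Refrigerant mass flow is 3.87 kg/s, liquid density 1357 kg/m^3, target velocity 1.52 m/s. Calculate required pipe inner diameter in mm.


A = m_dot / (rho * v) = 3.87 / (1357 * 1.52) = 0.00187623628 m^2
d = sqrt(4*A/pi) * 1000
d = 48.9 mm

48.9


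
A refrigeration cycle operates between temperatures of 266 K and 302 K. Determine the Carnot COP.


dT = 302 - 266 = 36 K
COP_carnot = T_cold / dT = 266 / 36
COP_carnot = 7.389

7.389


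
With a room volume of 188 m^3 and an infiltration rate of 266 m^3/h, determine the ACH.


ACH = flow / volume
ACH = 266 / 188
ACH = 1.415

1.415


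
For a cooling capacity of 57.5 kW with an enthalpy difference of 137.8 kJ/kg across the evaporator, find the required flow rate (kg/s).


m_dot = Q / dh
m_dot = 57.5 / 137.8
m_dot = 0.4173 kg/s

0.4173


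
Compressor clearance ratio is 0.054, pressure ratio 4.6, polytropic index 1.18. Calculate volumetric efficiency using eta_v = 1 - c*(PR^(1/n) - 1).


PR^(1/n) = 4.6^(1/1.18) = 3.64467812
eta_v = 1 - 0.054 * (3.64467812 - 1)
eta_v = 0.8572

0.8572


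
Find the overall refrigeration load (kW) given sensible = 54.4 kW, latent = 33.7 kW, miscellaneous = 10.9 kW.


Q_total = Q_s + Q_l + Q_misc
Q_total = 54.4 + 33.7 + 10.9
Q_total = 99.0 kW

99.0


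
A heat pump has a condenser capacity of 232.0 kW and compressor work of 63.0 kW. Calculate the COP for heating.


COP_hp = Q_cond / W
COP_hp = 232.0 / 63.0
COP_hp = 3.683

3.683


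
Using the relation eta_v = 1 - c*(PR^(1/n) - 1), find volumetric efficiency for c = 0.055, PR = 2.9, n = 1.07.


PR^(1/n) = 2.9^(1/1.07) = 2.70487788
eta_v = 1 - 0.055 * (2.70487788 - 1)
eta_v = 0.9062

0.9062


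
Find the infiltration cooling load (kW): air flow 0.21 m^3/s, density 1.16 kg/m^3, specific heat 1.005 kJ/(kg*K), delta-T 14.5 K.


Q = V_dot * rho * cp * dT
Q = 0.21 * 1.16 * 1.005 * 14.5
Q = 3.55 kW

3.55


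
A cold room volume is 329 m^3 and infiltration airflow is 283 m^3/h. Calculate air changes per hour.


ACH = flow / volume
ACH = 283 / 329
ACH = 0.86

0.86


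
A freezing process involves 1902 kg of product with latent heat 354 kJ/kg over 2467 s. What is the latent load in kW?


Q_lat = m * h_fg / t
Q_lat = 1902 * 354 / 2467
Q_lat = 272.93 kW

272.93


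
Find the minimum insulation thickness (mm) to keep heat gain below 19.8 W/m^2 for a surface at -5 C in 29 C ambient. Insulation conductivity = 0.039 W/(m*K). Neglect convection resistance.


dT = 29 - (-5) = 34 K
thickness = k * dT / q_max * 1000
thickness = 0.039 * 34 / 19.8 * 1000
thickness = 67.0 mm

67.0


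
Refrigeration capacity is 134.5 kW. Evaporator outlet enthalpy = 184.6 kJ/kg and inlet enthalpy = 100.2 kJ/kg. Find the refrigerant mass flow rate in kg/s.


dh = 184.6 - 100.2 = 84.4 kJ/kg
m_dot = Q / dh = 134.5 / 84.4 = 1.5936 kg/s

1.5936


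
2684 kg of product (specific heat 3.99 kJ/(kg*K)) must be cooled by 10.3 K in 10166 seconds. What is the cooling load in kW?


Q = m * cp * dT / t
Q = 2684 * 3.99 * 10.3 / 10166
Q = 10.85 kW

10.85


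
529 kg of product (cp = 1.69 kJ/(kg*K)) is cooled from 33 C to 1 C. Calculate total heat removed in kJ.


dT = 33 - (1) = 32 K
Q = m * cp * dT = 529 * 1.69 * 32
Q = 28608 kJ

28608


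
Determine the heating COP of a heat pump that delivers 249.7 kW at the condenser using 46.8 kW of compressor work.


COP_hp = Q_cond / W
COP_hp = 249.7 / 46.8
COP_hp = 5.335

5.335


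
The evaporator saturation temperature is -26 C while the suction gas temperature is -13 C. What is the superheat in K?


Superheat = T_suction - T_evap
Superheat = -13 - (-26)
Superheat = 13 K

13


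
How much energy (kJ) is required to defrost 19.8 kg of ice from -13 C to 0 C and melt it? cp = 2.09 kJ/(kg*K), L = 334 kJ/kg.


Sensible heat = cp * dT = 2.09 * 13 = 27.17 kJ/kg
Total per kg = 27.17 + 334 = 361.17 kJ/kg
Q = m * total = 19.8 * 361.17
Q = 7151.2 kJ

7151.2


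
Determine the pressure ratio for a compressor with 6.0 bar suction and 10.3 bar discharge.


PR = P_high / P_low
PR = 10.3 / 6.0
PR = 1.717

1.717


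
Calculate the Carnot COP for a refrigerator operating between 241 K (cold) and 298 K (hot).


dT = 298 - 241 = 57 K
COP_carnot = T_cold / dT = 241 / 57
COP_carnot = 4.228

4.228


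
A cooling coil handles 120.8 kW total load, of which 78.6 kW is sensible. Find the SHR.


SHR = Q_sensible / Q_total
SHR = 78.6 / 120.8
SHR = 0.651

0.651


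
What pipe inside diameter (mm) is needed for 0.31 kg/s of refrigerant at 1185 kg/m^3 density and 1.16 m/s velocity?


A = m_dot / (rho * v) = 0.31 / (1185 * 1.16) = 0.0002255201513 m^2
d = sqrt(4*A/pi) * 1000
d = 16.9 mm

16.9


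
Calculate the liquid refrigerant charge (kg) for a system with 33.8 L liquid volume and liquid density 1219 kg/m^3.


Charge = V * rho / 1000
Charge = 33.8 * 1219 / 1000
Charge = 41.2 kg

41.2


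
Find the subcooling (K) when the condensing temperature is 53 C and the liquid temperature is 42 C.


Subcooling = T_cond - T_liquid
Subcooling = 53 - 42
Subcooling = 11 K

11


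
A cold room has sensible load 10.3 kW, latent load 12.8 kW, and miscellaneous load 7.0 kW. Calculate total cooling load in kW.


Q_total = Q_s + Q_l + Q_misc
Q_total = 10.3 + 12.8 + 7.0
Q_total = 30.1 kW

30.1


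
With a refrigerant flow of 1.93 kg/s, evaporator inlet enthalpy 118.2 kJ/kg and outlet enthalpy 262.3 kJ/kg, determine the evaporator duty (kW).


dh = 262.3 - 118.2 = 144.1 kJ/kg
Q_evap = m_dot * dh = 1.93 * 144.1
Q_evap = 278.11 kW

278.11


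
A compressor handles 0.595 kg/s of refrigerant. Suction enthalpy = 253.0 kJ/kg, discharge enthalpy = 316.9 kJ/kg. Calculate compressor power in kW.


dh = 316.9 - 253.0 = 63.9 kJ/kg
W = m_dot * dh = 0.595 * 63.9 = 38.02 kW

38.02


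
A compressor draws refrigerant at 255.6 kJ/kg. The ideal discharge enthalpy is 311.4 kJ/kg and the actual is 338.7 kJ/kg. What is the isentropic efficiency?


dh_ideal = 311.4 - 255.6 = 55.8 kJ/kg
dh_actual = 338.7 - 255.6 = 83.1 kJ/kg
eta_s = dh_ideal / dh_actual = 55.8 / 83.1
eta_s = 0.6715

0.6715


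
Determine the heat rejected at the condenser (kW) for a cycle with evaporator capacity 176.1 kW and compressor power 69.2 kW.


Q_cond = Q_evap + W
Q_cond = 176.1 + 69.2
Q_cond = 245.3 kW

245.3


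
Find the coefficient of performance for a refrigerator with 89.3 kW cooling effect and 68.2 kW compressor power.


COP = Q_evap / W
COP = 89.3 / 68.2
COP = 1.309

1.309


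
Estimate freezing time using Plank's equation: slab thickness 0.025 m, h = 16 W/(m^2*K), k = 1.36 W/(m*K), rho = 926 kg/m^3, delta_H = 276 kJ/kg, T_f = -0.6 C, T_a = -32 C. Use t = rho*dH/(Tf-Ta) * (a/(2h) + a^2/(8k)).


dT = -0.6 - (-32) = 31.4 K
term1 = a/(2h) = 0.025/(2*16) = 0.00078125
term2 = a^2/(8k) = 0.025^2/(8*1.36) = 0.00005744485294
t = rho*dH*1000/dT * (term1 + term2)
t = 926*276*1000/31.4 * (0.00078125 + 0.00005744485294)
t = 6826 s

6826


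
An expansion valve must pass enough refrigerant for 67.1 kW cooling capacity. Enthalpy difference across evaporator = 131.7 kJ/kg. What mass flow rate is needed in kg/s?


m_dot = Q / dh
m_dot = 67.1 / 131.7
m_dot = 0.5095 kg/s

0.5095


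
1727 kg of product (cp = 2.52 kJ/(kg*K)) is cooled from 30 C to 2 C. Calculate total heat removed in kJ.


dT = 30 - (2) = 28 K
Q = m * cp * dT = 1727 * 2.52 * 28
Q = 121857 kJ

121857


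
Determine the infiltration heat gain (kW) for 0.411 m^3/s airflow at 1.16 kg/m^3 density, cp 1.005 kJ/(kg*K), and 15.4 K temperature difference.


Q = V_dot * rho * cp * dT
Q = 0.411 * 1.16 * 1.005 * 15.4
Q = 7.379 kW

7.379


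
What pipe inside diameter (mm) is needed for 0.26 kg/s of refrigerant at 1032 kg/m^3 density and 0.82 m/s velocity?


A = m_dot / (rho * v) = 0.26 / (1032 * 0.82) = 0.0003072414445 m^2
d = sqrt(4*A/pi) * 1000
d = 19.8 mm

19.8


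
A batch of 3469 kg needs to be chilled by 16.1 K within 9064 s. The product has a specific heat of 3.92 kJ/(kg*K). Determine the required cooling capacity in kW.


Q = m * cp * dT / t
Q = 3469 * 3.92 * 16.1 / 9064
Q = 24.154 kW

24.154


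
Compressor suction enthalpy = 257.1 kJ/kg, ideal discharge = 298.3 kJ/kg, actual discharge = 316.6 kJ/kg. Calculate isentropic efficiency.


dh_ideal = 298.3 - 257.1 = 41.2 kJ/kg
dh_actual = 316.6 - 257.1 = 59.5 kJ/kg
eta_s = dh_ideal / dh_actual = 41.2 / 59.5
eta_s = 0.6924

0.6924


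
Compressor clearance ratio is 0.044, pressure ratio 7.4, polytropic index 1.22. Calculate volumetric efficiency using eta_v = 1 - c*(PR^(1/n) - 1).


PR^(1/n) = 7.4^(1/1.22) = 5.15804369
eta_v = 1 - 0.044 * (5.15804369 - 1)
eta_v = 0.817

0.817


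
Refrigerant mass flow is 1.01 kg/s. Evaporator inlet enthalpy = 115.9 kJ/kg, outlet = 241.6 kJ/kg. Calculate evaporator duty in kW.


dh = 241.6 - 115.9 = 125.7 kJ/kg
Q_evap = m_dot * dh = 1.01 * 125.7
Q_evap = 126.96 kW

126.96


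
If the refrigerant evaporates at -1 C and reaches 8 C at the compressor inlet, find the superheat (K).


Superheat = T_suction - T_evap
Superheat = 8 - (-1)
Superheat = 9 K

9


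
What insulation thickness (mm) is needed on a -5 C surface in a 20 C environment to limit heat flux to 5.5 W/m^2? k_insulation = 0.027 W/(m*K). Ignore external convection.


dT = 20 - (-5) = 25 K
thickness = k * dT / q_max * 1000
thickness = 0.027 * 25 / 5.5 * 1000
thickness = 122.7 mm

122.7


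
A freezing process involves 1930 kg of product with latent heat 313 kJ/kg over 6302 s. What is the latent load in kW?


Q_lat = m * h_fg / t
Q_lat = 1930 * 313 / 6302
Q_lat = 95.86 kW

95.86


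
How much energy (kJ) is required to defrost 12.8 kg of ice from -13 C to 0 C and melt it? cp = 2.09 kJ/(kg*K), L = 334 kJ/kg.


Sensible heat = cp * dT = 2.09 * 13 = 27.17 kJ/kg
Total per kg = 27.17 + 334 = 361.17 kJ/kg
Q = m * total = 12.8 * 361.17
Q = 4623.0 kJ

4623.0


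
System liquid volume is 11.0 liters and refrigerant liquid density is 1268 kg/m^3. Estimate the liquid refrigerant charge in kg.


Charge = V * rho / 1000
Charge = 11.0 * 1268 / 1000
Charge = 13.95 kg

13.95


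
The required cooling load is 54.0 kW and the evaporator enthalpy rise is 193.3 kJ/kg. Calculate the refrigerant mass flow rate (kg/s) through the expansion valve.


m_dot = Q / dh
m_dot = 54.0 / 193.3
m_dot = 0.2794 kg/s

0.2794


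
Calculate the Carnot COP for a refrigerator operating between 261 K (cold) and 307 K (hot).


dT = 307 - 261 = 46 K
COP_carnot = T_cold / dT = 261 / 46
COP_carnot = 5.674

5.674


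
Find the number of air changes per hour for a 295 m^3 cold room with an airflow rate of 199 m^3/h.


ACH = flow / volume
ACH = 199 / 295
ACH = 0.675

0.675


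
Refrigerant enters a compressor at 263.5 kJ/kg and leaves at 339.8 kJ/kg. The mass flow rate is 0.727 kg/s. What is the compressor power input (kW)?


dh = 339.8 - 263.5 = 76.3 kJ/kg
W = m_dot * dh = 0.727 * 76.3 = 55.47 kW

55.47


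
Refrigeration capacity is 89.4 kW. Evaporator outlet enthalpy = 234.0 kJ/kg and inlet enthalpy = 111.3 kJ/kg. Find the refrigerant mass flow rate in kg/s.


dh = 234.0 - 111.3 = 122.7 kJ/kg
m_dot = Q / dh = 89.4 / 122.7 = 0.7286 kg/s

0.7286


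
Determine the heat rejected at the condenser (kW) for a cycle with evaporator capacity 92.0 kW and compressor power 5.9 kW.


Q_cond = Q_evap + W
Q_cond = 92.0 + 5.9
Q_cond = 97.9 kW

97.9


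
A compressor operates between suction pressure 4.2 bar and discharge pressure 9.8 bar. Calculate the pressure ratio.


PR = P_high / P_low
PR = 9.8 / 4.2
PR = 2.333

2.333


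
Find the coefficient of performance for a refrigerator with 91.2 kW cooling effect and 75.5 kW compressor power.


COP = Q_evap / W
COP = 91.2 / 75.5
COP = 1.208

1.208


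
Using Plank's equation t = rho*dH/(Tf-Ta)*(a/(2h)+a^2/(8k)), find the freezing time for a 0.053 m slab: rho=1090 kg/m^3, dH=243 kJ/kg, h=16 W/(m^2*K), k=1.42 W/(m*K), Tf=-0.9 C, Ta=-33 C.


dT = -0.9 - (-33) = 32.1 K
term1 = a/(2h) = 0.053/(2*16) = 0.00165625
term2 = a^2/(8k) = 0.053^2/(8*1.42) = 0.0002472711268
t = rho*dH*1000/dT * (term1 + term2)
t = 1090*243*1000/32.1 * (0.00165625 + 0.0002472711268)
t = 15707 s

15707


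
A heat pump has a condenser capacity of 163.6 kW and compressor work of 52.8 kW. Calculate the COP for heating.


COP_hp = Q_cond / W
COP_hp = 163.6 / 52.8
COP_hp = 3.098

3.098


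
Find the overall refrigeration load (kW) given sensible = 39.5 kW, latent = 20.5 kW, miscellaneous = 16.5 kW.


Q_total = Q_s + Q_l + Q_misc
Q_total = 39.5 + 20.5 + 16.5
Q_total = 76.5 kW

76.5


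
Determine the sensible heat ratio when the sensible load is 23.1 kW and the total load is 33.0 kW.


SHR = Q_sensible / Q_total
SHR = 23.1 / 33.0
SHR = 0.7

0.7


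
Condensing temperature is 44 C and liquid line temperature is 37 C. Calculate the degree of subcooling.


Subcooling = T_cond - T_liquid
Subcooling = 44 - 37
Subcooling = 7 K

7


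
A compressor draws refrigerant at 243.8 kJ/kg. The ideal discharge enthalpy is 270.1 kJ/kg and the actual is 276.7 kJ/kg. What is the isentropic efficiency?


dh_ideal = 270.1 - 243.8 = 26.3 kJ/kg
dh_actual = 276.7 - 243.8 = 32.9 kJ/kg
eta_s = dh_ideal / dh_actual = 26.3 / 32.9
eta_s = 0.7994

0.7994


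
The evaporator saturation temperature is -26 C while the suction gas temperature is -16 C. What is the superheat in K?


Superheat = T_suction - T_evap
Superheat = -16 - (-26)
Superheat = 10 K

10


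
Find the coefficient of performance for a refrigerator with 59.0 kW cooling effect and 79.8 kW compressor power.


COP = Q_evap / W
COP = 59.0 / 79.8
COP = 0.739

0.739


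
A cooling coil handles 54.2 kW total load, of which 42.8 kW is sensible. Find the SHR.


SHR = Q_sensible / Q_total
SHR = 42.8 / 54.2
SHR = 0.79

0.79


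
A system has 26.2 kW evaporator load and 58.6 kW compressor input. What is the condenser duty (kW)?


Q_cond = Q_evap + W
Q_cond = 26.2 + 58.6
Q_cond = 84.8 kW

84.8


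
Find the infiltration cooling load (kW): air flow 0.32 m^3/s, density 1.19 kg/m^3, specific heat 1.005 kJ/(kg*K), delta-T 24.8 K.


Q = V_dot * rho * cp * dT
Q = 0.32 * 1.19 * 1.005 * 24.8
Q = 9.491 kW

9.491


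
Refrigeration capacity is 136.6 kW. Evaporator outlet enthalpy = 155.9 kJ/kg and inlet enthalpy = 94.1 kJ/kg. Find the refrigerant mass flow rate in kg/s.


dh = 155.9 - 94.1 = 61.8 kJ/kg
m_dot = Q / dh = 136.6 / 61.8 = 2.2104 kg/s

2.2104


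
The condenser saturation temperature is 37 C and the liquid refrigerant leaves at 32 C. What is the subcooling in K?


Subcooling = T_cond - T_liquid
Subcooling = 37 - 32
Subcooling = 5 K

5


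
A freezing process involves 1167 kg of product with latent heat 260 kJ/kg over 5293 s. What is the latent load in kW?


Q_lat = m * h_fg / t
Q_lat = 1167 * 260 / 5293
Q_lat = 57.32 kW

57.32


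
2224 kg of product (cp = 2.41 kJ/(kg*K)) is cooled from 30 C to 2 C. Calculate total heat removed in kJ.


dT = 30 - (2) = 28 K
Q = m * cp * dT = 2224 * 2.41 * 28
Q = 150076 kJ

150076


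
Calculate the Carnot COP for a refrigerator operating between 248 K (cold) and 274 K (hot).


dT = 274 - 248 = 26 K
COP_carnot = T_cold / dT = 248 / 26
COP_carnot = 9.538

9.538


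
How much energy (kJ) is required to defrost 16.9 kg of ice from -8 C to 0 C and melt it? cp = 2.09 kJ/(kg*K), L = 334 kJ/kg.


Sensible heat = cp * dT = 2.09 * 8 = 16.72 kJ/kg
Total per kg = 16.72 + 334 = 350.72 kJ/kg
Q = m * total = 16.9 * 350.72
Q = 5927.2 kJ

5927.2


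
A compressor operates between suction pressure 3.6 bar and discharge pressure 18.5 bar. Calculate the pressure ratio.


PR = P_high / P_low
PR = 18.5 / 3.6
PR = 5.139

5.139


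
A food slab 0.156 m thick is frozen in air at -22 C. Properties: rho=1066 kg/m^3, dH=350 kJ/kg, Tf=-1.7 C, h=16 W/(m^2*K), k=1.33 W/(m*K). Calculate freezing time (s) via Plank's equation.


dT = -1.7 - (-22) = 20.3 K
term1 = a/(2h) = 0.156/(2*16) = 0.004875
term2 = a^2/(8k) = 0.156^2/(8*1.33) = 0.002287218045
t = rho*dH*1000/dT * (term1 + term2)
t = 1066*350*1000/20.3 * (0.004875 + 0.002287218045)
t = 131637 s

131637


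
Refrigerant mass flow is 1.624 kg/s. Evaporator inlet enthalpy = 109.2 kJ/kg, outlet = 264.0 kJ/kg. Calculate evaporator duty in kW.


dh = 264.0 - 109.2 = 154.8 kJ/kg
Q_evap = m_dot * dh = 1.624 * 154.8
Q_evap = 251.4 kW

251.4


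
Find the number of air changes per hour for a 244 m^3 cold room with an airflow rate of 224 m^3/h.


ACH = flow / volume
ACH = 224 / 244
ACH = 0.918

0.918


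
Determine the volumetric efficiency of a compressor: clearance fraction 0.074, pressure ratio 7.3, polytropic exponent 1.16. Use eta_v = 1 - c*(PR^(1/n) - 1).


PR^(1/n) = 7.3^(1/1.16) = 5.54937208
eta_v = 1 - 0.074 * (5.54937208 - 1)
eta_v = 0.6633

0.6633
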